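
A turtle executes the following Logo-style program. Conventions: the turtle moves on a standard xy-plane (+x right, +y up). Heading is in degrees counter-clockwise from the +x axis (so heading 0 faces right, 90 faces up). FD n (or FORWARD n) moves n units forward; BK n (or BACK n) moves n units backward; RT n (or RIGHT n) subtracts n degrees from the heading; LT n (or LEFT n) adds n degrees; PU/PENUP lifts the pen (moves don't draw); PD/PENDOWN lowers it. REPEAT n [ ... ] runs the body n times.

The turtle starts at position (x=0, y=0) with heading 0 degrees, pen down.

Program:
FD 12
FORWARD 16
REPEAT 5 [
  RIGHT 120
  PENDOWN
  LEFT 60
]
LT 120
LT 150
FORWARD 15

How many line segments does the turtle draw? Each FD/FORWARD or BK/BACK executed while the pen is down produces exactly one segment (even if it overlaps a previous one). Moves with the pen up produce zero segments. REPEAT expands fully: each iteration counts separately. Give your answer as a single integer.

Executing turtle program step by step:
Start: pos=(0,0), heading=0, pen down
FD 12: (0,0) -> (12,0) [heading=0, draw]
FD 16: (12,0) -> (28,0) [heading=0, draw]
REPEAT 5 [
  -- iteration 1/5 --
  RT 120: heading 0 -> 240
  PD: pen down
  LT 60: heading 240 -> 300
  -- iteration 2/5 --
  RT 120: heading 300 -> 180
  PD: pen down
  LT 60: heading 180 -> 240
  -- iteration 3/5 --
  RT 120: heading 240 -> 120
  PD: pen down
  LT 60: heading 120 -> 180
  -- iteration 4/5 --
  RT 120: heading 180 -> 60
  PD: pen down
  LT 60: heading 60 -> 120
  -- iteration 5/5 --
  RT 120: heading 120 -> 0
  PD: pen down
  LT 60: heading 0 -> 60
]
LT 120: heading 60 -> 180
LT 150: heading 180 -> 330
FD 15: (28,0) -> (40.99,-7.5) [heading=330, draw]
Final: pos=(40.99,-7.5), heading=330, 3 segment(s) drawn
Segments drawn: 3

Answer: 3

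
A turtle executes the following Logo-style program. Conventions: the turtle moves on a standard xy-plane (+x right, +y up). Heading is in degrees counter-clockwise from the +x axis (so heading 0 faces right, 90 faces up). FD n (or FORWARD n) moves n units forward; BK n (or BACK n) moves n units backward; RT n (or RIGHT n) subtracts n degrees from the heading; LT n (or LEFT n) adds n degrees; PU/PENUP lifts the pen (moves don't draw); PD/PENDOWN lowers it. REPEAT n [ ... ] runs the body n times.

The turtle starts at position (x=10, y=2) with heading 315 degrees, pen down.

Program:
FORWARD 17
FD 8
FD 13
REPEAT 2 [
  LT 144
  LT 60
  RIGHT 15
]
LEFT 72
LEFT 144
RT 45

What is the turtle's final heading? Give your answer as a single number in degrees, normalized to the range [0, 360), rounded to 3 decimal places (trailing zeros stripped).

Answer: 144

Derivation:
Executing turtle program step by step:
Start: pos=(10,2), heading=315, pen down
FD 17: (10,2) -> (22.021,-10.021) [heading=315, draw]
FD 8: (22.021,-10.021) -> (27.678,-15.678) [heading=315, draw]
FD 13: (27.678,-15.678) -> (36.87,-24.87) [heading=315, draw]
REPEAT 2 [
  -- iteration 1/2 --
  LT 144: heading 315 -> 99
  LT 60: heading 99 -> 159
  RT 15: heading 159 -> 144
  -- iteration 2/2 --
  LT 144: heading 144 -> 288
  LT 60: heading 288 -> 348
  RT 15: heading 348 -> 333
]
LT 72: heading 333 -> 45
LT 144: heading 45 -> 189
RT 45: heading 189 -> 144
Final: pos=(36.87,-24.87), heading=144, 3 segment(s) drawn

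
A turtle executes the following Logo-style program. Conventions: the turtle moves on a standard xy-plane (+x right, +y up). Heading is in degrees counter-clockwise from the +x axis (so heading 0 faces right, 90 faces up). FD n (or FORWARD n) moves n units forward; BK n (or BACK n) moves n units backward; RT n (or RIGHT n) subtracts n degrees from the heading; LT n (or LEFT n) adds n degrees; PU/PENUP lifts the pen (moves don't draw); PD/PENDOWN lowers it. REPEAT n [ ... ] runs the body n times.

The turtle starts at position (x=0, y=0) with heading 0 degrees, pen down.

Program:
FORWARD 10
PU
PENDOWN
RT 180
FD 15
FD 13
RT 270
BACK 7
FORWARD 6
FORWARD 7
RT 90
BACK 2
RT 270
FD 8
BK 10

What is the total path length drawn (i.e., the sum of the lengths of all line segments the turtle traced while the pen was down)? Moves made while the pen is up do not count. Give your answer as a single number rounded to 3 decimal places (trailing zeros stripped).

Answer: 78

Derivation:
Executing turtle program step by step:
Start: pos=(0,0), heading=0, pen down
FD 10: (0,0) -> (10,0) [heading=0, draw]
PU: pen up
PD: pen down
RT 180: heading 0 -> 180
FD 15: (10,0) -> (-5,0) [heading=180, draw]
FD 13: (-5,0) -> (-18,0) [heading=180, draw]
RT 270: heading 180 -> 270
BK 7: (-18,0) -> (-18,7) [heading=270, draw]
FD 6: (-18,7) -> (-18,1) [heading=270, draw]
FD 7: (-18,1) -> (-18,-6) [heading=270, draw]
RT 90: heading 270 -> 180
BK 2: (-18,-6) -> (-16,-6) [heading=180, draw]
RT 270: heading 180 -> 270
FD 8: (-16,-6) -> (-16,-14) [heading=270, draw]
BK 10: (-16,-14) -> (-16,-4) [heading=270, draw]
Final: pos=(-16,-4), heading=270, 9 segment(s) drawn

Segment lengths:
  seg 1: (0,0) -> (10,0), length = 10
  seg 2: (10,0) -> (-5,0), length = 15
  seg 3: (-5,0) -> (-18,0), length = 13
  seg 4: (-18,0) -> (-18,7), length = 7
  seg 5: (-18,7) -> (-18,1), length = 6
  seg 6: (-18,1) -> (-18,-6), length = 7
  seg 7: (-18,-6) -> (-16,-6), length = 2
  seg 8: (-16,-6) -> (-16,-14), length = 8
  seg 9: (-16,-14) -> (-16,-4), length = 10
Total = 78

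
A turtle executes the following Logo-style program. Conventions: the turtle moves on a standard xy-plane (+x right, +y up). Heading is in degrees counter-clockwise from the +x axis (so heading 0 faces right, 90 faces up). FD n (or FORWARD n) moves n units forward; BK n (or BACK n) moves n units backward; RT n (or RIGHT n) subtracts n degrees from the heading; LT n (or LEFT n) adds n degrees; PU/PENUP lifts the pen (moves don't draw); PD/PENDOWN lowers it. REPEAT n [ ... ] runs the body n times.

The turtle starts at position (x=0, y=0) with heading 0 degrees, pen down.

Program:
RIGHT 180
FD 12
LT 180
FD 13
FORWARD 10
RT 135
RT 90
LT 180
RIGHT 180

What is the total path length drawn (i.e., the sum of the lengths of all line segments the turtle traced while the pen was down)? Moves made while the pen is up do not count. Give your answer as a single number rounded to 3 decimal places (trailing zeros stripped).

Executing turtle program step by step:
Start: pos=(0,0), heading=0, pen down
RT 180: heading 0 -> 180
FD 12: (0,0) -> (-12,0) [heading=180, draw]
LT 180: heading 180 -> 0
FD 13: (-12,0) -> (1,0) [heading=0, draw]
FD 10: (1,0) -> (11,0) [heading=0, draw]
RT 135: heading 0 -> 225
RT 90: heading 225 -> 135
LT 180: heading 135 -> 315
RT 180: heading 315 -> 135
Final: pos=(11,0), heading=135, 3 segment(s) drawn

Segment lengths:
  seg 1: (0,0) -> (-12,0), length = 12
  seg 2: (-12,0) -> (1,0), length = 13
  seg 3: (1,0) -> (11,0), length = 10
Total = 35

Answer: 35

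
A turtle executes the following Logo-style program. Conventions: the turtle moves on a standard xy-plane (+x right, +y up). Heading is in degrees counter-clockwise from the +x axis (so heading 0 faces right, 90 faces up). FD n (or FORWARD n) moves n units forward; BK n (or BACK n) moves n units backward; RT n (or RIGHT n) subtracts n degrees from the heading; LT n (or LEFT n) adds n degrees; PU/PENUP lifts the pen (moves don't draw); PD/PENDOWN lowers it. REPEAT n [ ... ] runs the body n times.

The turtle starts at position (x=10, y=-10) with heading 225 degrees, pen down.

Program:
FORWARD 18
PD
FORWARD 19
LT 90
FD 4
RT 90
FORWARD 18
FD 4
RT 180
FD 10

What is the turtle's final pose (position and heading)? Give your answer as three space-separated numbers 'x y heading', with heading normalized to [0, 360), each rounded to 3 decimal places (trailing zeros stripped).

Answer: -21.82 -47.477 45

Derivation:
Executing turtle program step by step:
Start: pos=(10,-10), heading=225, pen down
FD 18: (10,-10) -> (-2.728,-22.728) [heading=225, draw]
PD: pen down
FD 19: (-2.728,-22.728) -> (-16.163,-36.163) [heading=225, draw]
LT 90: heading 225 -> 315
FD 4: (-16.163,-36.163) -> (-13.335,-38.991) [heading=315, draw]
RT 90: heading 315 -> 225
FD 18: (-13.335,-38.991) -> (-26.062,-51.719) [heading=225, draw]
FD 4: (-26.062,-51.719) -> (-28.891,-54.548) [heading=225, draw]
RT 180: heading 225 -> 45
FD 10: (-28.891,-54.548) -> (-21.82,-47.477) [heading=45, draw]
Final: pos=(-21.82,-47.477), heading=45, 6 segment(s) drawn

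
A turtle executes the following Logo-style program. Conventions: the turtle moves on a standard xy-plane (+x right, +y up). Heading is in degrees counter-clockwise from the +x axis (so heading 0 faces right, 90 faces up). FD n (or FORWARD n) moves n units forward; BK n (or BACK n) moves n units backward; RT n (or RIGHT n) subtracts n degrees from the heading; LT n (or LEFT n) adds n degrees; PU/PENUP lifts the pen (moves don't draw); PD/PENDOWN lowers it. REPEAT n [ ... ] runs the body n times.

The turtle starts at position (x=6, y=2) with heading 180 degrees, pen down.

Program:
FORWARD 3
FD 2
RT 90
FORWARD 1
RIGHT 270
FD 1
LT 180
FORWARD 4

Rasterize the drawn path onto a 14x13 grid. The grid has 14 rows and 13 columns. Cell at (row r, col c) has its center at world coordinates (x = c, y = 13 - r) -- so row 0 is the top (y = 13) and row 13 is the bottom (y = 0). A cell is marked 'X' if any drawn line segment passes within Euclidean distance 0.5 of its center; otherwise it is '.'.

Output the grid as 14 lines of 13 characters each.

Answer: .............
.............
.............
.............
.............
.............
.............
.............
.............
.............
XXXXX........
.XXXXXX......
.............
.............

Derivation:
Segment 0: (6,2) -> (3,2)
Segment 1: (3,2) -> (1,2)
Segment 2: (1,2) -> (1,3)
Segment 3: (1,3) -> (0,3)
Segment 4: (0,3) -> (4,3)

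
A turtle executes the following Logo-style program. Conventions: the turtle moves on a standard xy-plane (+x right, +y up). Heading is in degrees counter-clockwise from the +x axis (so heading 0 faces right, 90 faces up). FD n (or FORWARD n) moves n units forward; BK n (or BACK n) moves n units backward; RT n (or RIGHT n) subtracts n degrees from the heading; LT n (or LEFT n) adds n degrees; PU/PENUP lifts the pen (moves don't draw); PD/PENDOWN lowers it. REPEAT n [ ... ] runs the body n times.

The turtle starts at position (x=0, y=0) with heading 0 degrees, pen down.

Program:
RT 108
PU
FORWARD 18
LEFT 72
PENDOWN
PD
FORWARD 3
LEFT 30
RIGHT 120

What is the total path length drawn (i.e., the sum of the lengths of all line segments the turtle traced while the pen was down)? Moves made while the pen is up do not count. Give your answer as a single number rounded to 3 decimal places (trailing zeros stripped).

Executing turtle program step by step:
Start: pos=(0,0), heading=0, pen down
RT 108: heading 0 -> 252
PU: pen up
FD 18: (0,0) -> (-5.562,-17.119) [heading=252, move]
LT 72: heading 252 -> 324
PD: pen down
PD: pen down
FD 3: (-5.562,-17.119) -> (-3.135,-18.882) [heading=324, draw]
LT 30: heading 324 -> 354
RT 120: heading 354 -> 234
Final: pos=(-3.135,-18.882), heading=234, 1 segment(s) drawn

Segment lengths:
  seg 1: (-5.562,-17.119) -> (-3.135,-18.882), length = 3
Total = 3

Answer: 3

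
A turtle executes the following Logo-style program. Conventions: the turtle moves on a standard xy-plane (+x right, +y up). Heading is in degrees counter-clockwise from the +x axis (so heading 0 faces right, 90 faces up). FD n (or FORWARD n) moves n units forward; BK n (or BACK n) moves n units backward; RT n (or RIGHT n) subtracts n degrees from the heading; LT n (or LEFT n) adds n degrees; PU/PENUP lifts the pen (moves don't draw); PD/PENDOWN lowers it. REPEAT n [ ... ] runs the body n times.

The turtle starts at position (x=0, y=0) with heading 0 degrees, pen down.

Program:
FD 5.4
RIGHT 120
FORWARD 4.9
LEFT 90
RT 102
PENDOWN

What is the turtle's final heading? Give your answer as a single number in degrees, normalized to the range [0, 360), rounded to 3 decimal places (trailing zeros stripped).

Answer: 228

Derivation:
Executing turtle program step by step:
Start: pos=(0,0), heading=0, pen down
FD 5.4: (0,0) -> (5.4,0) [heading=0, draw]
RT 120: heading 0 -> 240
FD 4.9: (5.4,0) -> (2.95,-4.244) [heading=240, draw]
LT 90: heading 240 -> 330
RT 102: heading 330 -> 228
PD: pen down
Final: pos=(2.95,-4.244), heading=228, 2 segment(s) drawn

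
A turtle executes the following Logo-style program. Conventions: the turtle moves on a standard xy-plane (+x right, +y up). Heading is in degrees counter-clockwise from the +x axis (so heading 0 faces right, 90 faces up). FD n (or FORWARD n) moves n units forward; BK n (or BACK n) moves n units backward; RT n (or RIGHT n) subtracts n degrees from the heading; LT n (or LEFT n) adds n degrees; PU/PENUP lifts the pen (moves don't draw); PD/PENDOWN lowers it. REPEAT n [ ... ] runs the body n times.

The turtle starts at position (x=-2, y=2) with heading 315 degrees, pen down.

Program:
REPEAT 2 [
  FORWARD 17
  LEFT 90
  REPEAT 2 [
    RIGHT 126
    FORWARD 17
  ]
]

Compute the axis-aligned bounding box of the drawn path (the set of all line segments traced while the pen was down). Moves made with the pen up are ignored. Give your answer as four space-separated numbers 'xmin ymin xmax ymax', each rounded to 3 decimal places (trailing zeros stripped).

Executing turtle program step by step:
Start: pos=(-2,2), heading=315, pen down
REPEAT 2 [
  -- iteration 1/2 --
  FD 17: (-2,2) -> (10.021,-10.021) [heading=315, draw]
  LT 90: heading 315 -> 45
  REPEAT 2 [
    -- iteration 1/2 --
    RT 126: heading 45 -> 279
    FD 17: (10.021,-10.021) -> (12.68,-26.812) [heading=279, draw]
    -- iteration 2/2 --
    RT 126: heading 279 -> 153
    FD 17: (12.68,-26.812) -> (-2.467,-19.094) [heading=153, draw]
  ]
  -- iteration 2/2 --
  FD 17: (-2.467,-19.094) -> (-17.614,-11.376) [heading=153, draw]
  LT 90: heading 153 -> 243
  REPEAT 2 [
    -- iteration 1/2 --
    RT 126: heading 243 -> 117
    FD 17: (-17.614,-11.376) -> (-25.332,3.771) [heading=117, draw]
    -- iteration 2/2 --
    RT 126: heading 117 -> 351
    FD 17: (-25.332,3.771) -> (-8.541,1.112) [heading=351, draw]
  ]
]
Final: pos=(-8.541,1.112), heading=351, 6 segment(s) drawn

Segment endpoints: x in {-25.332, -17.614, -8.541, -2.467, -2, 10.021, 12.68}, y in {-26.812, -19.094, -11.376, -10.021, 1.112, 2, 3.771}
xmin=-25.332, ymin=-26.812, xmax=12.68, ymax=3.771

Answer: -25.332 -26.812 12.68 3.771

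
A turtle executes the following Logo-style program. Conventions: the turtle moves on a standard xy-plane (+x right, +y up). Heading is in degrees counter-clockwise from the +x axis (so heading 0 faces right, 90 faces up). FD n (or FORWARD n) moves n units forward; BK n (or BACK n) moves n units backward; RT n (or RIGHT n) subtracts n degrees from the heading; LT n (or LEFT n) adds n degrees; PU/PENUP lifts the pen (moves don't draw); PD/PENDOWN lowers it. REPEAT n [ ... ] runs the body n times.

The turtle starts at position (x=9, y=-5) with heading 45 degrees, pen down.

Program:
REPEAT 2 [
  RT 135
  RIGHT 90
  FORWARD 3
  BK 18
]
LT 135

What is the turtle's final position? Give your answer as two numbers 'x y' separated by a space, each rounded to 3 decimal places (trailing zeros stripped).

Answer: 13.393 5.607

Derivation:
Executing turtle program step by step:
Start: pos=(9,-5), heading=45, pen down
REPEAT 2 [
  -- iteration 1/2 --
  RT 135: heading 45 -> 270
  RT 90: heading 270 -> 180
  FD 3: (9,-5) -> (6,-5) [heading=180, draw]
  BK 18: (6,-5) -> (24,-5) [heading=180, draw]
  -- iteration 2/2 --
  RT 135: heading 180 -> 45
  RT 90: heading 45 -> 315
  FD 3: (24,-5) -> (26.121,-7.121) [heading=315, draw]
  BK 18: (26.121,-7.121) -> (13.393,5.607) [heading=315, draw]
]
LT 135: heading 315 -> 90
Final: pos=(13.393,5.607), heading=90, 4 segment(s) drawn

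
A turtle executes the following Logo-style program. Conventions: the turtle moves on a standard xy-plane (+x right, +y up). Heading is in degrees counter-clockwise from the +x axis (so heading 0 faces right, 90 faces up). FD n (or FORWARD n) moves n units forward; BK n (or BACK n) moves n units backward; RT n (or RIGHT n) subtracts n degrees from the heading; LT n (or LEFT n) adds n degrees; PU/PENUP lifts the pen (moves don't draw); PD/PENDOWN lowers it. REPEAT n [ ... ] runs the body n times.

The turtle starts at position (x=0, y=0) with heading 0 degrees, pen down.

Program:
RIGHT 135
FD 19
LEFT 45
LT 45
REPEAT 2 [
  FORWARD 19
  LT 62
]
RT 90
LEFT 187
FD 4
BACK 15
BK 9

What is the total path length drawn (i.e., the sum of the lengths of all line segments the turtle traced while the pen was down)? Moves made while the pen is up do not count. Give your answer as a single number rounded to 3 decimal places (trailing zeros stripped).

Answer: 85

Derivation:
Executing turtle program step by step:
Start: pos=(0,0), heading=0, pen down
RT 135: heading 0 -> 225
FD 19: (0,0) -> (-13.435,-13.435) [heading=225, draw]
LT 45: heading 225 -> 270
LT 45: heading 270 -> 315
REPEAT 2 [
  -- iteration 1/2 --
  FD 19: (-13.435,-13.435) -> (0,-26.87) [heading=315, draw]
  LT 62: heading 315 -> 17
  -- iteration 2/2 --
  FD 19: (0,-26.87) -> (18.17,-21.315) [heading=17, draw]
  LT 62: heading 17 -> 79
]
RT 90: heading 79 -> 349
LT 187: heading 349 -> 176
FD 4: (18.17,-21.315) -> (14.18,-21.036) [heading=176, draw]
BK 15: (14.18,-21.036) -> (29.143,-22.082) [heading=176, draw]
BK 9: (29.143,-22.082) -> (38.121,-22.71) [heading=176, draw]
Final: pos=(38.121,-22.71), heading=176, 6 segment(s) drawn

Segment lengths:
  seg 1: (0,0) -> (-13.435,-13.435), length = 19
  seg 2: (-13.435,-13.435) -> (0,-26.87), length = 19
  seg 3: (0,-26.87) -> (18.17,-21.315), length = 19
  seg 4: (18.17,-21.315) -> (14.18,-21.036), length = 4
  seg 5: (14.18,-21.036) -> (29.143,-22.082), length = 15
  seg 6: (29.143,-22.082) -> (38.121,-22.71), length = 9
Total = 85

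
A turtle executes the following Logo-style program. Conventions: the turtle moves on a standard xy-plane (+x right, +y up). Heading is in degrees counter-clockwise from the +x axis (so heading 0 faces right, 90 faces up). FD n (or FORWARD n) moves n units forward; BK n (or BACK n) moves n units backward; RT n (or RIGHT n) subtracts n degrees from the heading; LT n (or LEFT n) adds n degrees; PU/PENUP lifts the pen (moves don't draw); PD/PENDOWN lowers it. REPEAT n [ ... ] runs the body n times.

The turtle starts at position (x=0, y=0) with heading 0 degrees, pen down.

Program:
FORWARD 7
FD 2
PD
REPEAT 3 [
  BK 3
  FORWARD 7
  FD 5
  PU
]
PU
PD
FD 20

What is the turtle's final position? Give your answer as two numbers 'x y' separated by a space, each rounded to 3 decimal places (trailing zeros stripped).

Answer: 56 0

Derivation:
Executing turtle program step by step:
Start: pos=(0,0), heading=0, pen down
FD 7: (0,0) -> (7,0) [heading=0, draw]
FD 2: (7,0) -> (9,0) [heading=0, draw]
PD: pen down
REPEAT 3 [
  -- iteration 1/3 --
  BK 3: (9,0) -> (6,0) [heading=0, draw]
  FD 7: (6,0) -> (13,0) [heading=0, draw]
  FD 5: (13,0) -> (18,0) [heading=0, draw]
  PU: pen up
  -- iteration 2/3 --
  BK 3: (18,0) -> (15,0) [heading=0, move]
  FD 7: (15,0) -> (22,0) [heading=0, move]
  FD 5: (22,0) -> (27,0) [heading=0, move]
  PU: pen up
  -- iteration 3/3 --
  BK 3: (27,0) -> (24,0) [heading=0, move]
  FD 7: (24,0) -> (31,0) [heading=0, move]
  FD 5: (31,0) -> (36,0) [heading=0, move]
  PU: pen up
]
PU: pen up
PD: pen down
FD 20: (36,0) -> (56,0) [heading=0, draw]
Final: pos=(56,0), heading=0, 6 segment(s) drawn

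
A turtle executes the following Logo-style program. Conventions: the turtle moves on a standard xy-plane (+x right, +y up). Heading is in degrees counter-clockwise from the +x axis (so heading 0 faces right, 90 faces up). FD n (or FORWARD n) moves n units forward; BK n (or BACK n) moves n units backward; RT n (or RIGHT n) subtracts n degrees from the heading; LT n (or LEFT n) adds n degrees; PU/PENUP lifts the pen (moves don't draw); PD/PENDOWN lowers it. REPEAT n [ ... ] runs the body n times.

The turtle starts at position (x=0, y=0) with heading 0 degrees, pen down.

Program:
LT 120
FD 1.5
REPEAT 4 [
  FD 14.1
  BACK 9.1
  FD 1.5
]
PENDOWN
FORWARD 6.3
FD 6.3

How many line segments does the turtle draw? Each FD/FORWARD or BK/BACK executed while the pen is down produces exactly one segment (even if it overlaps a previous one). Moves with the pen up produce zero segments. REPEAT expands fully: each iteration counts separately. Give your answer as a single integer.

Answer: 15

Derivation:
Executing turtle program step by step:
Start: pos=(0,0), heading=0, pen down
LT 120: heading 0 -> 120
FD 1.5: (0,0) -> (-0.75,1.299) [heading=120, draw]
REPEAT 4 [
  -- iteration 1/4 --
  FD 14.1: (-0.75,1.299) -> (-7.8,13.51) [heading=120, draw]
  BK 9.1: (-7.8,13.51) -> (-3.25,5.629) [heading=120, draw]
  FD 1.5: (-3.25,5.629) -> (-4,6.928) [heading=120, draw]
  -- iteration 2/4 --
  FD 14.1: (-4,6.928) -> (-11.05,19.139) [heading=120, draw]
  BK 9.1: (-11.05,19.139) -> (-6.5,11.258) [heading=120, draw]
  FD 1.5: (-6.5,11.258) -> (-7.25,12.557) [heading=120, draw]
  -- iteration 3/4 --
  FD 14.1: (-7.25,12.557) -> (-14.3,24.768) [heading=120, draw]
  BK 9.1: (-14.3,24.768) -> (-9.75,16.887) [heading=120, draw]
  FD 1.5: (-9.75,16.887) -> (-10.5,18.187) [heading=120, draw]
  -- iteration 4/4 --
  FD 14.1: (-10.5,18.187) -> (-17.55,30.397) [heading=120, draw]
  BK 9.1: (-17.55,30.397) -> (-13,22.517) [heading=120, draw]
  FD 1.5: (-13,22.517) -> (-13.75,23.816) [heading=120, draw]
]
PD: pen down
FD 6.3: (-13.75,23.816) -> (-16.9,29.272) [heading=120, draw]
FD 6.3: (-16.9,29.272) -> (-20.05,34.728) [heading=120, draw]
Final: pos=(-20.05,34.728), heading=120, 15 segment(s) drawn
Segments drawn: 15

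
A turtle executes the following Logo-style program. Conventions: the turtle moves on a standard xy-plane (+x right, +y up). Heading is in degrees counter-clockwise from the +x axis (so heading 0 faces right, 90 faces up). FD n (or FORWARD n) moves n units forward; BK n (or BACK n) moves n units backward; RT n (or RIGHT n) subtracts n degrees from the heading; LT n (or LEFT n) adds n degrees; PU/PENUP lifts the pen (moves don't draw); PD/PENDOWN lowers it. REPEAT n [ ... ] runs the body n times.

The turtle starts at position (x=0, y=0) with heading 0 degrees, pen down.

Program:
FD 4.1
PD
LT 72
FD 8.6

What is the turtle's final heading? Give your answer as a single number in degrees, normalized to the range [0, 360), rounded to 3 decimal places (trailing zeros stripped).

Answer: 72

Derivation:
Executing turtle program step by step:
Start: pos=(0,0), heading=0, pen down
FD 4.1: (0,0) -> (4.1,0) [heading=0, draw]
PD: pen down
LT 72: heading 0 -> 72
FD 8.6: (4.1,0) -> (6.758,8.179) [heading=72, draw]
Final: pos=(6.758,8.179), heading=72, 2 segment(s) drawn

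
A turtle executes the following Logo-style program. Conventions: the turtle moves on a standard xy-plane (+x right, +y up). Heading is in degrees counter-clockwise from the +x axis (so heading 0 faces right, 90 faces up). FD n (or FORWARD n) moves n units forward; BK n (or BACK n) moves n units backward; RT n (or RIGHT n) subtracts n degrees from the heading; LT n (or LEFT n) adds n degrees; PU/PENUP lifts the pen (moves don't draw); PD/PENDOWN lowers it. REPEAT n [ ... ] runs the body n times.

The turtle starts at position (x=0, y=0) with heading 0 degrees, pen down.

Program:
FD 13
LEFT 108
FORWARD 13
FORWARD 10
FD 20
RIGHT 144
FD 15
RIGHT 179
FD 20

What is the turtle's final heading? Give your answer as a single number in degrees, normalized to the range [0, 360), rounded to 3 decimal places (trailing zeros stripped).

Executing turtle program step by step:
Start: pos=(0,0), heading=0, pen down
FD 13: (0,0) -> (13,0) [heading=0, draw]
LT 108: heading 0 -> 108
FD 13: (13,0) -> (8.983,12.364) [heading=108, draw]
FD 10: (8.983,12.364) -> (5.893,21.874) [heading=108, draw]
FD 20: (5.893,21.874) -> (-0.288,40.895) [heading=108, draw]
RT 144: heading 108 -> 324
FD 15: (-0.288,40.895) -> (11.848,32.079) [heading=324, draw]
RT 179: heading 324 -> 145
FD 20: (11.848,32.079) -> (-4.536,43.55) [heading=145, draw]
Final: pos=(-4.536,43.55), heading=145, 6 segment(s) drawn

Answer: 145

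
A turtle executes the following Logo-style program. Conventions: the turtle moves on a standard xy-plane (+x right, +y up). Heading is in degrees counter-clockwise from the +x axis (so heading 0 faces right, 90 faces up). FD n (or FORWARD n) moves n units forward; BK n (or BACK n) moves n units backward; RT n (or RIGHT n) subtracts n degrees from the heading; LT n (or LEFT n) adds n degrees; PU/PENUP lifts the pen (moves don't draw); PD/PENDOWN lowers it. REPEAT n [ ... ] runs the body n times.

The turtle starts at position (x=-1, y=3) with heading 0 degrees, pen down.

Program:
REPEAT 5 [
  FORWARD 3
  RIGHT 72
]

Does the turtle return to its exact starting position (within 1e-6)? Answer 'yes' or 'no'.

Executing turtle program step by step:
Start: pos=(-1,3), heading=0, pen down
REPEAT 5 [
  -- iteration 1/5 --
  FD 3: (-1,3) -> (2,3) [heading=0, draw]
  RT 72: heading 0 -> 288
  -- iteration 2/5 --
  FD 3: (2,3) -> (2.927,0.147) [heading=288, draw]
  RT 72: heading 288 -> 216
  -- iteration 3/5 --
  FD 3: (2.927,0.147) -> (0.5,-1.617) [heading=216, draw]
  RT 72: heading 216 -> 144
  -- iteration 4/5 --
  FD 3: (0.5,-1.617) -> (-1.927,0.147) [heading=144, draw]
  RT 72: heading 144 -> 72
  -- iteration 5/5 --
  FD 3: (-1.927,0.147) -> (-1,3) [heading=72, draw]
  RT 72: heading 72 -> 0
]
Final: pos=(-1,3), heading=0, 5 segment(s) drawn

Start position: (-1, 3)
Final position: (-1, 3)
Distance = 0; < 1e-6 -> CLOSED

Answer: yes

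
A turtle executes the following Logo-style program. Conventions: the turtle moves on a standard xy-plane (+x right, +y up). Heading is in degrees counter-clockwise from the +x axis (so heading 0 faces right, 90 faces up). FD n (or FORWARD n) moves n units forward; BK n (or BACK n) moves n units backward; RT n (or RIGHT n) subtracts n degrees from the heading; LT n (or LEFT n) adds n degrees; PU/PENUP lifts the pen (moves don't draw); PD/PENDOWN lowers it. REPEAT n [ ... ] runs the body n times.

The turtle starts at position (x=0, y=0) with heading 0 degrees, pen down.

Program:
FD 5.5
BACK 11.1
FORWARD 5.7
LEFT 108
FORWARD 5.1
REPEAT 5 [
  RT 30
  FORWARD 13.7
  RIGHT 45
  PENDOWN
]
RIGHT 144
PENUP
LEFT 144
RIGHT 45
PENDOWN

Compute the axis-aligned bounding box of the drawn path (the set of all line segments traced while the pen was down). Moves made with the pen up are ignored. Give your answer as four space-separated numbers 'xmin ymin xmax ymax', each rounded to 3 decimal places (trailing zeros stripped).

Answer: -5.6 -1.523 19.287 18.968

Derivation:
Executing turtle program step by step:
Start: pos=(0,0), heading=0, pen down
FD 5.5: (0,0) -> (5.5,0) [heading=0, draw]
BK 11.1: (5.5,0) -> (-5.6,0) [heading=0, draw]
FD 5.7: (-5.6,0) -> (0.1,0) [heading=0, draw]
LT 108: heading 0 -> 108
FD 5.1: (0.1,0) -> (-1.476,4.85) [heading=108, draw]
REPEAT 5 [
  -- iteration 1/5 --
  RT 30: heading 108 -> 78
  FD 13.7: (-1.476,4.85) -> (1.372,18.251) [heading=78, draw]
  RT 45: heading 78 -> 33
  PD: pen down
  -- iteration 2/5 --
  RT 30: heading 33 -> 3
  FD 13.7: (1.372,18.251) -> (15.054,18.968) [heading=3, draw]
  RT 45: heading 3 -> 318
  PD: pen down
  -- iteration 3/5 --
  RT 30: heading 318 -> 288
  FD 13.7: (15.054,18.968) -> (19.287,5.939) [heading=288, draw]
  RT 45: heading 288 -> 243
  PD: pen down
  -- iteration 4/5 --
  RT 30: heading 243 -> 213
  FD 13.7: (19.287,5.939) -> (7.797,-1.523) [heading=213, draw]
  RT 45: heading 213 -> 168
  PD: pen down
  -- iteration 5/5 --
  RT 30: heading 168 -> 138
  FD 13.7: (7.797,-1.523) -> (-2.384,7.644) [heading=138, draw]
  RT 45: heading 138 -> 93
  PD: pen down
]
RT 144: heading 93 -> 309
PU: pen up
LT 144: heading 309 -> 93
RT 45: heading 93 -> 48
PD: pen down
Final: pos=(-2.384,7.644), heading=48, 9 segment(s) drawn

Segment endpoints: x in {-5.6, -2.384, -1.476, 0, 0.1, 1.372, 5.5, 7.797, 15.054, 19.287}, y in {-1.523, 0, 4.85, 5.939, 7.644, 18.251, 18.968}
xmin=-5.6, ymin=-1.523, xmax=19.287, ymax=18.968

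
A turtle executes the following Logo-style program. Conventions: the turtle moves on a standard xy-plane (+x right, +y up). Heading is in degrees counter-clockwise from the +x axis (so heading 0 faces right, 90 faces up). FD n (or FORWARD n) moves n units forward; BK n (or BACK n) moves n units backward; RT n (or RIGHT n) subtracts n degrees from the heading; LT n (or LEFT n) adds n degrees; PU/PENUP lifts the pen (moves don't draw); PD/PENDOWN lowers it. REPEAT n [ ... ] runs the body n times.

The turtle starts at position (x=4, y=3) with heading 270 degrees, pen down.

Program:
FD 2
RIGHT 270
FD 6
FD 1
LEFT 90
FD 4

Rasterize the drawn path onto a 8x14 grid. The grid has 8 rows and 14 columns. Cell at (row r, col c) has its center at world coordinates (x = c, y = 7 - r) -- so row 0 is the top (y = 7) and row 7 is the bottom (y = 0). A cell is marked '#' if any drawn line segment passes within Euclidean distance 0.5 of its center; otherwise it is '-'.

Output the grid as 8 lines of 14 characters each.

Segment 0: (4,3) -> (4,1)
Segment 1: (4,1) -> (10,1)
Segment 2: (10,1) -> (11,1)
Segment 3: (11,1) -> (11,5)

Answer: --------------
--------------
-----------#--
-----------#--
----#------#--
----#------#--
----########--
--------------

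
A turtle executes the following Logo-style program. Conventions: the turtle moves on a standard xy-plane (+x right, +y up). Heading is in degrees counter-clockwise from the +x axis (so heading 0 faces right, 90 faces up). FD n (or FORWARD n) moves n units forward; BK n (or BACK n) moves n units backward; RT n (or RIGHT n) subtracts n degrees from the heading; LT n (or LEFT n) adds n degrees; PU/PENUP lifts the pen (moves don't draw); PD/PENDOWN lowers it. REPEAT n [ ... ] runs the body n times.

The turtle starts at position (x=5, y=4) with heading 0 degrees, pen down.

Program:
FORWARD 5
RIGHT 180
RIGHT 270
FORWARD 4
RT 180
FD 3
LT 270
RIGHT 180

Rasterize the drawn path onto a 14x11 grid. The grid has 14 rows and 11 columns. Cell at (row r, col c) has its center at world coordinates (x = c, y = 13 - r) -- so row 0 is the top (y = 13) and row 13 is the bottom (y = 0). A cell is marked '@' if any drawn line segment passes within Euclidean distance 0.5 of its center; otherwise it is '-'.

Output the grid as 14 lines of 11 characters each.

Answer: -----------
-----------
-----------
-----------
-----------
-----------
-----------
-----------
-----------
-----@@@@@@
----------@
----------@
----------@
----------@

Derivation:
Segment 0: (5,4) -> (10,4)
Segment 1: (10,4) -> (10,0)
Segment 2: (10,0) -> (10,3)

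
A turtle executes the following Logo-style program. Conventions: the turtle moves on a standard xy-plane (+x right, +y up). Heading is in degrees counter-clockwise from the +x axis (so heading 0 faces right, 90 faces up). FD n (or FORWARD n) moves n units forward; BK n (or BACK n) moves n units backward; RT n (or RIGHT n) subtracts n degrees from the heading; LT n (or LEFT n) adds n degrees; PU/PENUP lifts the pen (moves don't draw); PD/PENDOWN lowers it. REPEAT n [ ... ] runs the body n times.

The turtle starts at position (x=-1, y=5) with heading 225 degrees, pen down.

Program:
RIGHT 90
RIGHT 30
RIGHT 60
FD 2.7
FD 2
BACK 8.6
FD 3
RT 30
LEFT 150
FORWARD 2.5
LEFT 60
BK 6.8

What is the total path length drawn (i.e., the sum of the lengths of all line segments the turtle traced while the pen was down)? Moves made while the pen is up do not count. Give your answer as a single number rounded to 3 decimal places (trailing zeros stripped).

Executing turtle program step by step:
Start: pos=(-1,5), heading=225, pen down
RT 90: heading 225 -> 135
RT 30: heading 135 -> 105
RT 60: heading 105 -> 45
FD 2.7: (-1,5) -> (0.909,6.909) [heading=45, draw]
FD 2: (0.909,6.909) -> (2.323,8.323) [heading=45, draw]
BK 8.6: (2.323,8.323) -> (-3.758,2.242) [heading=45, draw]
FD 3: (-3.758,2.242) -> (-1.636,4.364) [heading=45, draw]
RT 30: heading 45 -> 15
LT 150: heading 15 -> 165
FD 2.5: (-1.636,4.364) -> (-4.051,5.011) [heading=165, draw]
LT 60: heading 165 -> 225
BK 6.8: (-4.051,5.011) -> (0.757,9.819) [heading=225, draw]
Final: pos=(0.757,9.819), heading=225, 6 segment(s) drawn

Segment lengths:
  seg 1: (-1,5) -> (0.909,6.909), length = 2.7
  seg 2: (0.909,6.909) -> (2.323,8.323), length = 2
  seg 3: (2.323,8.323) -> (-3.758,2.242), length = 8.6
  seg 4: (-3.758,2.242) -> (-1.636,4.364), length = 3
  seg 5: (-1.636,4.364) -> (-4.051,5.011), length = 2.5
  seg 6: (-4.051,5.011) -> (0.757,9.819), length = 6.8
Total = 25.6

Answer: 25.6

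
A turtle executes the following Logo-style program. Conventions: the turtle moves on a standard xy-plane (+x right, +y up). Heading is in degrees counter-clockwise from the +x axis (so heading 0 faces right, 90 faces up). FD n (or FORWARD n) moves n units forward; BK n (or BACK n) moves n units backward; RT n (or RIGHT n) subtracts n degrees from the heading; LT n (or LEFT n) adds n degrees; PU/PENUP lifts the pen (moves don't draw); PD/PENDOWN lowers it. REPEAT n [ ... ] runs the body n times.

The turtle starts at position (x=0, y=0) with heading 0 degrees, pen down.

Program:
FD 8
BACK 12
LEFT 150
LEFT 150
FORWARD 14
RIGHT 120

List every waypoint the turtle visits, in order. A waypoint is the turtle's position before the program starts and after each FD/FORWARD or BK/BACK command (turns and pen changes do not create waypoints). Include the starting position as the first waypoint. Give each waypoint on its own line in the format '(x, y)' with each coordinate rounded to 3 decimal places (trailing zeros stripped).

Answer: (0, 0)
(8, 0)
(-4, 0)
(3, -12.124)

Derivation:
Executing turtle program step by step:
Start: pos=(0,0), heading=0, pen down
FD 8: (0,0) -> (8,0) [heading=0, draw]
BK 12: (8,0) -> (-4,0) [heading=0, draw]
LT 150: heading 0 -> 150
LT 150: heading 150 -> 300
FD 14: (-4,0) -> (3,-12.124) [heading=300, draw]
RT 120: heading 300 -> 180
Final: pos=(3,-12.124), heading=180, 3 segment(s) drawn
Waypoints (4 total):
(0, 0)
(8, 0)
(-4, 0)
(3, -12.124)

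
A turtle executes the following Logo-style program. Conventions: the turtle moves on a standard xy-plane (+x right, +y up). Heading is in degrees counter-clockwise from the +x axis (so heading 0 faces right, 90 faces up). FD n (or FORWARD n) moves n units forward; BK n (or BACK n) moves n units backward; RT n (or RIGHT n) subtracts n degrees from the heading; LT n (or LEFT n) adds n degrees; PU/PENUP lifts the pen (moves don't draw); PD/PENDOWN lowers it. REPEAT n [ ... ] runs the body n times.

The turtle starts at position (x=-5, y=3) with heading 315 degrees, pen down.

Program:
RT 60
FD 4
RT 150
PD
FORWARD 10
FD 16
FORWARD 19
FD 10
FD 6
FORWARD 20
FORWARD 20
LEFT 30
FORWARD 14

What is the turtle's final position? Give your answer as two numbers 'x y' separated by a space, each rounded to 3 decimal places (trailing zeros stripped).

Answer: -42.075 106.594

Derivation:
Executing turtle program step by step:
Start: pos=(-5,3), heading=315, pen down
RT 60: heading 315 -> 255
FD 4: (-5,3) -> (-6.035,-0.864) [heading=255, draw]
RT 150: heading 255 -> 105
PD: pen down
FD 10: (-6.035,-0.864) -> (-8.623,8.796) [heading=105, draw]
FD 16: (-8.623,8.796) -> (-12.765,24.25) [heading=105, draw]
FD 19: (-12.765,24.25) -> (-17.682,42.603) [heading=105, draw]
FD 10: (-17.682,42.603) -> (-20.27,52.262) [heading=105, draw]
FD 6: (-20.27,52.262) -> (-21.823,58.058) [heading=105, draw]
FD 20: (-21.823,58.058) -> (-27,77.376) [heading=105, draw]
FD 20: (-27,77.376) -> (-32.176,96.695) [heading=105, draw]
LT 30: heading 105 -> 135
FD 14: (-32.176,96.695) -> (-42.075,106.594) [heading=135, draw]
Final: pos=(-42.075,106.594), heading=135, 9 segment(s) drawn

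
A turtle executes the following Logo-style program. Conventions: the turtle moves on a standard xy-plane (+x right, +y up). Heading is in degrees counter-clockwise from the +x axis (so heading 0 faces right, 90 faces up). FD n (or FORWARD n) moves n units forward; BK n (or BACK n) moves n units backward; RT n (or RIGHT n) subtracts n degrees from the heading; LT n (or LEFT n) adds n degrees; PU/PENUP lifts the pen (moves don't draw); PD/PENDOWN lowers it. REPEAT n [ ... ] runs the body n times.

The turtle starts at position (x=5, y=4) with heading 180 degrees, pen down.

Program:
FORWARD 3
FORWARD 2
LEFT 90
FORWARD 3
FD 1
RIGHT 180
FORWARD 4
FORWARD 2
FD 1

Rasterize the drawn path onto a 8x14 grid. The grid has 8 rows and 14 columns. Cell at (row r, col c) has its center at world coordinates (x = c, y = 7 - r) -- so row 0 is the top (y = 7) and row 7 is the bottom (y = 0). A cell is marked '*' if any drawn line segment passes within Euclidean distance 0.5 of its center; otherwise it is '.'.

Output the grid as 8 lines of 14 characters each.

Segment 0: (5,4) -> (2,4)
Segment 1: (2,4) -> (0,4)
Segment 2: (0,4) -> (-0,1)
Segment 3: (-0,1) -> (-0,0)
Segment 4: (-0,0) -> (-0,4)
Segment 5: (-0,4) -> (-0,6)
Segment 6: (-0,6) -> (-0,7)

Answer: *.............
*.............
*.............
******........
*.............
*.............
*.............
*.............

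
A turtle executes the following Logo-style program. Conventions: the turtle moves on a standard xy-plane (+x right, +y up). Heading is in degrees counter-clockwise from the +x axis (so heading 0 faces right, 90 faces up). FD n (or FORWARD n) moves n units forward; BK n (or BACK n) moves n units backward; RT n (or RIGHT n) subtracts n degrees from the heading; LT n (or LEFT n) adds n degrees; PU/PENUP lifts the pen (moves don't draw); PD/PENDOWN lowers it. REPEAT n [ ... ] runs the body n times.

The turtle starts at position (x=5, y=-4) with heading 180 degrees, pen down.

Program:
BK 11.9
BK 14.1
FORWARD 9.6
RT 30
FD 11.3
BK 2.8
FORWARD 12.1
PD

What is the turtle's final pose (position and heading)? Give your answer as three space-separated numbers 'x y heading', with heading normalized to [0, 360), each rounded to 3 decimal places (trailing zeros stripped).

Answer: 3.56 6.3 150

Derivation:
Executing turtle program step by step:
Start: pos=(5,-4), heading=180, pen down
BK 11.9: (5,-4) -> (16.9,-4) [heading=180, draw]
BK 14.1: (16.9,-4) -> (31,-4) [heading=180, draw]
FD 9.6: (31,-4) -> (21.4,-4) [heading=180, draw]
RT 30: heading 180 -> 150
FD 11.3: (21.4,-4) -> (11.614,1.65) [heading=150, draw]
BK 2.8: (11.614,1.65) -> (14.039,0.25) [heading=150, draw]
FD 12.1: (14.039,0.25) -> (3.56,6.3) [heading=150, draw]
PD: pen down
Final: pos=(3.56,6.3), heading=150, 6 segment(s) drawn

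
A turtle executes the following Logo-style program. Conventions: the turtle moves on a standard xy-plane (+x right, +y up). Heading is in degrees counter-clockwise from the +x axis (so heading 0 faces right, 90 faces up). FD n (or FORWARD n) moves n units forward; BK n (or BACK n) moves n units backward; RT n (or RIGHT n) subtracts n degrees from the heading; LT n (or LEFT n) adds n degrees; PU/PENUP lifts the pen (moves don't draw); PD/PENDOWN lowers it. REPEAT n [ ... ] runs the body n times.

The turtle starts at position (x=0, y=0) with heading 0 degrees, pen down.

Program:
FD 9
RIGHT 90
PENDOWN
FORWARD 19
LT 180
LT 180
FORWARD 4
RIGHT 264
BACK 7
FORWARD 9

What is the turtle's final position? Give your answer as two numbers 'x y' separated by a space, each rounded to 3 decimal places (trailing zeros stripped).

Answer: 10.989 -22.791

Derivation:
Executing turtle program step by step:
Start: pos=(0,0), heading=0, pen down
FD 9: (0,0) -> (9,0) [heading=0, draw]
RT 90: heading 0 -> 270
PD: pen down
FD 19: (9,0) -> (9,-19) [heading=270, draw]
LT 180: heading 270 -> 90
LT 180: heading 90 -> 270
FD 4: (9,-19) -> (9,-23) [heading=270, draw]
RT 264: heading 270 -> 6
BK 7: (9,-23) -> (2.038,-23.732) [heading=6, draw]
FD 9: (2.038,-23.732) -> (10.989,-22.791) [heading=6, draw]
Final: pos=(10.989,-22.791), heading=6, 5 segment(s) drawn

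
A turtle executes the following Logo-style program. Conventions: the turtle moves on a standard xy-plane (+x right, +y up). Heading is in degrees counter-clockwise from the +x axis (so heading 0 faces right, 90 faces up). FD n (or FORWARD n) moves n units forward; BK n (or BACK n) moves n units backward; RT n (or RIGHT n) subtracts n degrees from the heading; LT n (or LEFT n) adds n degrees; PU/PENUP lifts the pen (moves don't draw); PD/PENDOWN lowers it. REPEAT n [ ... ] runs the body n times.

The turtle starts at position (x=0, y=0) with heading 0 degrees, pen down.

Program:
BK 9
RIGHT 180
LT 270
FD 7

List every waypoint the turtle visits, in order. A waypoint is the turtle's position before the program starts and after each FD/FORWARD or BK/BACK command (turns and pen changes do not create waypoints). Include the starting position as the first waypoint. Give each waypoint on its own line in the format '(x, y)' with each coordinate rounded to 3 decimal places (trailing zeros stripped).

Answer: (0, 0)
(-9, 0)
(-9, 7)

Derivation:
Executing turtle program step by step:
Start: pos=(0,0), heading=0, pen down
BK 9: (0,0) -> (-9,0) [heading=0, draw]
RT 180: heading 0 -> 180
LT 270: heading 180 -> 90
FD 7: (-9,0) -> (-9,7) [heading=90, draw]
Final: pos=(-9,7), heading=90, 2 segment(s) drawn
Waypoints (3 total):
(0, 0)
(-9, 0)
(-9, 7)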